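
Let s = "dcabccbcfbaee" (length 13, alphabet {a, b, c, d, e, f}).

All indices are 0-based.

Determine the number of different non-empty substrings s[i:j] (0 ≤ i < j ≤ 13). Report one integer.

83

rank | idx | suffix
   0 |   2 | abccbcfbaee
   1 |  10 | aee
   2 |   9 | baee
   3 |   3 | bccbcfbaee
   4 |   6 | bcfbaee
   5 |   1 | cabccbcfbaee
   6 |   5 | cbcfbaee
   7 |   4 | ccbcfbaee
   8 |   7 | cfbaee
   9 |   0 | dcabccbcfbaee
  10 |  12 | e
  11 |  11 | ee
  12 |   8 | fbaee

SA = [2, 10, 9, 3, 6, 1, 5, 4, 7, 0, 12, 11, 8]
rank  pair      lcp
   1  s[2:],s[10:]  1  'a'
   2  s[10:],s[9:]  0  ''
   3  s[9:],s[3:]  1  'b'
   4  s[3:],s[6:]  2  'bc'
   5  s[6:],s[1:]  0  ''
   6  s[1:],s[5:]  1  'c'
   7  s[5:],s[4:]  1  'c'
   8  s[4:],s[7:]  1  'c'
   9  s[7:],s[0:]  0  ''
  10  s[0:],s[12:]  0  ''
  11  s[12:],s[11:]  1  'e'
  12  s[11:],s[8:]  0  ''

n(n+1)/2 = 13·14/2 = 91
Σ LCP = 0 + 1 + 0 + 1 + 2 + 0 + 1 + 1 + 1 + 0 + 0 + 1 + 0 = 8
distinct = 91 − 8 = 83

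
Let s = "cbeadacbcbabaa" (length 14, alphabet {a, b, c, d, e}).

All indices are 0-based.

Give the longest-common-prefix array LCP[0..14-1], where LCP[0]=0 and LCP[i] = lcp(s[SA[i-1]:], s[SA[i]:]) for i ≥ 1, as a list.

sorted suffixes:
  #0 SA[0]=13  'a'
  #1 SA[1]=12  'aa'
  #2 SA[2]=10  'abaa'
  #3 SA[3]=5  'acbcbabaa'
  #4 SA[4]=3  'adacbcbabaa'
  #5 SA[5]=11  'baa'
  #6 SA[6]=9  'babaa'
  #7 SA[7]=7  'bcbabaa'
  #8 SA[8]=1  'beadacbcbabaa'
  #9 SA[9]=8  'cbabaa'
  #10 SA[10]=6  'cbcbabaa'
  #11 SA[11]=0  'cbeadacbcbabaa'
  #12 SA[12]=4  'dacbcbabaa'
  #13 SA[13]=2  'eadacbcbabaa'

SA = [13, 12, 10, 5, 3, 11, 9, 7, 1, 8, 6, 0, 4, 2]
i: (SA[i-1],SA[i]) lcp shared
  1: (13,12) 1 'a'
  2: (12,10) 1 'a'
  3: (10,5) 1 'a'
  4: (5,3) 1 'a'
  5: (3,11) 0 ''
  6: (11,9) 2 'ba'
  7: (9,7) 1 'b'
  8: (7,1) 1 'b'
  9: (1,8) 0 ''
  10: (8,6) 2 'cb'
  11: (6,0) 2 'cb'
  12: (0,4) 0 ''
  13: (4,2) 0 ''

[0, 1, 1, 1, 1, 0, 2, 1, 1, 0, 2, 2, 0, 0]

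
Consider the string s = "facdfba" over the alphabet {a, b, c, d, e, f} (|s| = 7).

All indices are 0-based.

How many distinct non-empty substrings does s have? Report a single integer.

rank→(start, suffix):
  0 → (6, 'a')
  1 → (1, 'acdfba')
  2 → (5, 'ba')
  3 → (2, 'cdfba')
  4 → (3, 'dfba')
  5 → (0, 'facdfba')
  6 → (4, 'fba')

SA = [6, 1, 5, 2, 3, 0, 4]
i: (SA[i-1],SA[i]) lcp shared
  1: (6,1) 1 'a'
  2: (1,5) 0 ''
  3: (5,2) 0 ''
  4: (2,3) 0 ''
  5: (3,0) 0 ''
  6: (0,4) 1 'f'

n(n+1)/2 = 7·8/2 = 28
Σ LCP = 0 + 1 + 0 + 0 + 0 + 0 + 1 = 2
distinct = 28 − 2 = 26

26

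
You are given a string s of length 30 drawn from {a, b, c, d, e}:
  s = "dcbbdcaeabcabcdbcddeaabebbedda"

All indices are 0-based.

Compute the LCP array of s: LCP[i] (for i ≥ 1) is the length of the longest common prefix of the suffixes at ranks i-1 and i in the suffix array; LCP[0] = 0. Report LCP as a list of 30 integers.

rank | idx | suffix
   0 |  29 | a
   1 |  20 | aabebbedda
   2 |   8 | abcabcdbcddeaabebbedda
   3 |  11 | abcdbcddeaabebbedda
   4 |  21 | abebbedda
   5 |   6 | aeabcabcdbcddeaabebbedda
   6 |   2 | bbdcaeabcabcdbcddeaabebbedda
   7 |  24 | bbedda
   8 |   9 | bcabcdbcddeaabebbedda
   9 |  12 | bcdbcddeaabebbedda
  10 |  15 | bcddeaabebbedda
  11 |   3 | bdcaeabcabcdbcddeaabebbedda
  12 |  22 | bebbedda
  13 |  25 | bedda
  14 |  10 | cabcdbcddeaabebbedda
  15 |   5 | caeabcabcdbcddeaabebbedda
  16 |   1 | cbbdcaeabcabcdbcddeaabebbedda
  17 |  13 | cdbcddeaabebbedda
  18 |  16 | cddeaabebbedda
  19 |  28 | da
  20 |  14 | dbcddeaabebbedda
  21 |   4 | dcaeabcabcdbcddeaabebbedda
  22 |   0 | dcbbdcaeabcabcdbcddeaabebbedda
  23 |  27 | dda
  24 |  17 | ddeaabebbedda
  25 |  18 | deaabebbedda
  26 |  19 | eaabebbedda
  27 |   7 | eabcabcdbcddeaabebbedda
  28 |  23 | ebbedda
  29 |  26 | edda

SA = [29, 20, 8, 11, 21, 6, 2, 24, 9, 12, 15, 3, 22, 25, 10, 5, 1, 13, 16, 28, 14, 4, 0, 27, 17, 18, 19, 7, 23, 26]
rank  pair      lcp
   1  s[29:],s[20:]  1  'a'
   2  s[20:],s[8:]  1  'a'
   3  s[8:],s[11:]  3  'abc'
   4  s[11:],s[21:]  2  'ab'
   5  s[21:],s[6:]  1  'a'
   6  s[6:],s[2:]  0  ''
   7  s[2:],s[24:]  2  'bb'
   8  s[24:],s[9:]  1  'b'
   9  s[9:],s[12:]  2  'bc'
  10  s[12:],s[15:]  3  'bcd'
  11  s[15:],s[3:]  1  'b'
  12  s[3:],s[22:]  1  'b'
  13  s[22:],s[25:]  2  'be'
  14  s[25:],s[10:]  0  ''
  15  s[10:],s[5:]  2  'ca'
  16  s[5:],s[1:]  1  'c'
  17  s[1:],s[13:]  1  'c'
  18  s[13:],s[16:]  2  'cd'
  19  s[16:],s[28:]  0  ''
  20  s[28:],s[14:]  1  'd'
  21  s[14:],s[4:]  1  'd'
  22  s[4:],s[0:]  2  'dc'
  23  s[0:],s[27:]  1  'd'
  24  s[27:],s[17:]  2  'dd'
  25  s[17:],s[18:]  1  'd'
  26  s[18:],s[19:]  0  ''
  27  s[19:],s[7:]  2  'ea'
  28  s[7:],s[23:]  1  'e'
  29  s[23:],s[26:]  1  'e'

[0, 1, 1, 3, 2, 1, 0, 2, 1, 2, 3, 1, 1, 2, 0, 2, 1, 1, 2, 0, 1, 1, 2, 1, 2, 1, 0, 2, 1, 1]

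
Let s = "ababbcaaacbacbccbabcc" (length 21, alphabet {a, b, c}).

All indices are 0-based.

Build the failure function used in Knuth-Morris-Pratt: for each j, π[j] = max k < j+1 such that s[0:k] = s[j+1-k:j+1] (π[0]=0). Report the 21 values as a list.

π[0] = 0
j=1 s[j]='b': π[1]=0 (border '')
j=2 s[j]='a': π[2]=1 (border 'a')
j=3 s[j]='b': π[3]=2 (border 'ab')
j=4 s[j]='b': k: 2→0; π[4]=0 (border '')
j=5 s[j]='c': π[5]=0 (border '')
j=6 s[j]='a': π[6]=1 (border 'a')
j=7 s[j]='a': k: 1→0; π[7]=1 (border 'a')
j=8 s[j]='a': k: 1→0; π[8]=1 (border 'a')
j=9 s[j]='c': k: 1→0; π[9]=0 (border '')
j=10 s[j]='b': π[10]=0 (border '')
j=11 s[j]='a': π[11]=1 (border 'a')
j=12 s[j]='c': k: 1→0; π[12]=0 (border '')
j=13 s[j]='b': π[13]=0 (border '')
j=14 s[j]='c': π[14]=0 (border '')
j=15 s[j]='c': π[15]=0 (border '')
j=16 s[j]='b': π[16]=0 (border '')
j=17 s[j]='a': π[17]=1 (border 'a')
j=18 s[j]='b': π[18]=2 (border 'ab')
j=19 s[j]='c': k: 2→0; π[19]=0 (border '')
j=20 s[j]='c': π[20]=0 (border '')

[0, 0, 1, 2, 0, 0, 1, 1, 1, 0, 0, 1, 0, 0, 0, 0, 0, 1, 2, 0, 0]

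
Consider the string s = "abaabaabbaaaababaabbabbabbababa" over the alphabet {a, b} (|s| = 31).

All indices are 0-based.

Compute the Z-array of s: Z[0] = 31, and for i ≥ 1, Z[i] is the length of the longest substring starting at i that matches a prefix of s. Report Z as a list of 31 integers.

[31, 0, 1, 5, 0, 1, 2, 0, 0, 1, 1, 1, 3, 0, 5, 0, 1, 2, 0, 0, 2, 0, 0, 2, 0, 0, 3, 0, 3, 0, 1]

Z[0]=31
i=1: outside box; Z[1]=0
i=2: outside box; Z[2]=1 scan→box=[2,3)
i=3: outside box; Z[3]=5 scan→box=[3,8)
i=4: min(r-i=4, Z[1]=0)=0; Z[4]=0
i=5: min(r-i=3, Z[2]=1)=1; Z[5]=1
i=6: min(r-i=2, Z[3]=5)=2; Z[6]=2
i=7: min(r-i=1, Z[4]=0)=0; Z[7]=0
i=8: outside box; Z[8]=0
i=9: outside box; Z[9]=1 scan→box=[9,10)
i=10: outside box; Z[10]=1 scan→box=[10,11)
i=11: outside box; Z[11]=1 scan→box=[11,12)
i=12: outside box; Z[12]=3 scan→box=[12,15)
i=13: min(r-i=2, Z[1]=0)=0; Z[13]=0
i=14: min(r-i=1, Z[2]=1)=1; Z[14]=5 scan→box=[14,19)
i=15: min(r-i=4, Z[1]=0)=0; Z[15]=0
i=16: min(r-i=3, Z[2]=1)=1; Z[16]=1
i=17: min(r-i=2, Z[3]=5)=2; Z[17]=2
i=18: min(r-i=1, Z[4]=0)=0; Z[18]=0
i=19: outside box; Z[19]=0
i=20: outside box; Z[20]=2 scan→box=[20,22)
i=21: min(r-i=1, Z[1]=0)=0; Z[21]=0
i=22: outside box; Z[22]=0
i=23: outside box; Z[23]=2 scan→box=[23,25)
i=24: min(r-i=1, Z[1]=0)=0; Z[24]=0
i=25: outside box; Z[25]=0
i=26: outside box; Z[26]=3 scan→box=[26,29)
i=27: min(r-i=2, Z[1]=0)=0; Z[27]=0
i=28: min(r-i=1, Z[2]=1)=1; Z[28]=3 scan→box=[28,31)
i=29: min(r-i=2, Z[1]=0)=0; Z[29]=0
i=30: min(r-i=1, Z[2]=1)=1; Z[30]=1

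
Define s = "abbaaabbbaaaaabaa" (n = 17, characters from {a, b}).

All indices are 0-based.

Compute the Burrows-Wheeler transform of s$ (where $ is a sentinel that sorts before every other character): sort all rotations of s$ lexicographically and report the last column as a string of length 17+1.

rank  rotation            last
    0  $abbaaabbbaaaaabaa  a
    1  a$abbaaabbbaaaaaba  a
    2  aa$abbaaabbbaaaaab  b
    3  aaaaabaa$abbaaabbb  b
    4  aaaabaa$abbaaabbba  a
    5  aaabaa$abbaaabbbaa  a
    6  aaabbbaaaaabaa$abb  b
    7  aabaa$abbaaabbbaaa  a
    8  aabbbaaaaabaa$abba  a
    9  abaa$abbaaabbbaaaa  a
   10  abbaaabbbaaaaabaa$  $
   11  abbbaaaaabaa$abbaa  a
   12  baa$abbaaabbbaaaaa  a
   13  baaaaabaa$abbaaabb  b
   14  baaabbbaaaaabaa$ab  b
   15  bbaaaaabaa$abbaaab  b
   16  bbaaabbbaaaaabaa$a  a
   17  bbbaaaaabaa$abbaaa  a

aabbaabaaa$aabbbaa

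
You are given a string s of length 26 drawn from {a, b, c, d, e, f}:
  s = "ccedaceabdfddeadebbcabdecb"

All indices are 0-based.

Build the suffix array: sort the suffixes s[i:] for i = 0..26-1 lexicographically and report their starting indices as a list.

sorted suffixes:
  #0 SA[0]=20  'abdecb'
  #1 SA[1]=7  'abdfddeadebbcabdecb'
  #2 SA[2]=4  'aceabdfddeadebbcabdecb'
  #3 SA[3]=14  'adebbcabdecb'
  #4 SA[4]=25  'b'
  #5 SA[5]=17  'bbcabdecb'
  #6 SA[6]=18  'bcabdecb'
  #7 SA[7]=21  'bdecb'
  #8 SA[8]=8  'bdfddeadebbcabdecb'
  #9 SA[9]=19  'cabdecb'
  #10 SA[10]=24  'cb'
  #11 SA[11]=0  'ccedaceabdfddeadebbcabdecb'
  #12 SA[12]=5  'ceabdfddeadebbcabdecb'
  #13 SA[13]=1  'cedaceabdfddeadebbcabdecb'
  #14 SA[14]=3  'daceabdfddeadebbcabdecb'
  #15 SA[15]=11  'ddeadebbcabdecb'
  #16 SA[16]=12  'deadebbcabdecb'
  #17 SA[17]=15  'debbcabdecb'
  #18 SA[18]=22  'decb'
  #19 SA[19]=9  'dfddeadebbcabdecb'
  #20 SA[20]=6  'eabdfddeadebbcabdecb'
  #21 SA[21]=13  'eadebbcabdecb'
  #22 SA[22]=16  'ebbcabdecb'
  #23 SA[23]=23  'ecb'
  #24 SA[24]=2  'edaceabdfddeadebbcabdecb'
  #25 SA[25]=10  'fddeadebbcabdecb'

[20, 7, 4, 14, 25, 17, 18, 21, 8, 19, 24, 0, 5, 1, 3, 11, 12, 15, 22, 9, 6, 13, 16, 23, 2, 10]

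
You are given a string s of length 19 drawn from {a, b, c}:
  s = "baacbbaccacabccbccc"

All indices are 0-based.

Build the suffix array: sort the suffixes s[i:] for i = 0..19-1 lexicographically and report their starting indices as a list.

[1, 11, 9, 2, 6, 0, 5, 4, 12, 15, 18, 10, 8, 3, 14, 17, 7, 13, 16]

rank→(start, suffix):
  0 → (1, 'aacbbaccacabccbccc')
  1 → (11, 'abccbccc')
  2 → (9, 'acabccbccc')
  3 → (2, 'acbbaccacabccbccc')
  4 → (6, 'accacabccbccc')
  5 → (0, 'baacbbaccacabccbccc')
  6 → (5, 'baccacabccbccc')
  7 → (4, 'bbaccacabccbccc')
  8 → (12, 'bccbccc')
  9 → (15, 'bccc')
  10 → (18, 'c')
  11 → (10, 'cabccbccc')
  12 → (8, 'cacabccbccc')
  13 → (3, 'cbbaccacabccbccc')
  14 → (14, 'cbccc')
  15 → (17, 'cc')
  16 → (7, 'ccacabccbccc')
  17 → (13, 'ccbccc')
  18 → (16, 'ccc')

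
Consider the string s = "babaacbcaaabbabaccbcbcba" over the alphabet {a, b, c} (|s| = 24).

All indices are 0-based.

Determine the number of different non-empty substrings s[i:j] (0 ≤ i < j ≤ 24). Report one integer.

258

rank→(start, suffix):
  0 → (23, 'a')
  1 → (8, 'aaabbabaccbcbcba')
  2 → (9, 'aabbabaccbcbcba')
  3 → (3, 'aacbcaaabbabaccbcbcba')
  4 → (1, 'abaacbcaaabbabaccbcbcba')
  5 → (13, 'abaccbcbcba')
  6 → (10, 'abbabaccbcbcba')
  7 → (4, 'acbcaaabbabaccbcbcba')
  8 → (15, 'accbcbcba')
  9 → (22, 'ba')
  10 → (2, 'baacbcaaabbabaccbcbcba')
  11 → (0, 'babaacbcaaabbabaccbcbcba')
  12 → (12, 'babaccbcbcba')
  13 → (14, 'baccbcbcba')
  14 → (11, 'bbabaccbcbcba')
  15 → (6, 'bcaaabbabaccbcbcba')
  16 → (20, 'bcba')
  17 → (18, 'bcbcba')
  18 → (7, 'caaabbabaccbcbcba')
  19 → (21, 'cba')
  20 → (5, 'cbcaaabbabaccbcbcba')
  21 → (19, 'cbcba')
  22 → (17, 'cbcbcba')
  23 → (16, 'ccbcbcba')

SA = [23, 8, 9, 3, 1, 13, 10, 4, 15, 22, 2, 0, 12, 14, 11, 6, 20, 18, 7, 21, 5, 19, 17, 16]
rank  pair      lcp
   1  s[23:],s[8:]  1  'a'
   2  s[8:],s[9:]  2  'aa'
   3  s[9:],s[3:]  2  'aa'
   4  s[3:],s[1:]  1  'a'
   5  s[1:],s[13:]  3  'aba'
   6  s[13:],s[10:]  2  'ab'
   7  s[10:],s[4:]  1  'a'
   8  s[4:],s[15:]  2  'ac'
   9  s[15:],s[22:]  0  ''
  10  s[22:],s[2:]  2  'ba'
  11  s[2:],s[0:]  2  'ba'
  12  s[0:],s[12:]  4  'baba'
  13  s[12:],s[14:]  2  'ba'
  14  s[14:],s[11:]  1  'b'
  15  s[11:],s[6:]  1  'b'
  16  s[6:],s[20:]  2  'bc'
  17  s[20:],s[18:]  3  'bcb'
  18  s[18:],s[7:]  0  ''
  19  s[7:],s[21:]  1  'c'
  20  s[21:],s[5:]  2  'cb'
  21  s[5:],s[19:]  3  'cbc'
  22  s[19:],s[17:]  4  'cbcb'
  23  s[17:],s[16:]  1  'c'

n(n+1)/2 = 24·25/2 = 300
Σ LCP = 0 + 1 + 2 + 2 + 1 + 3 + 2 + 1 + 2 + 0 + 2 + 2 + 4 + 2 + 1 + 1 + 2 + 3 + 0 + 1 + 2 + 3 + 4 + 1 = 42
distinct = 300 − 42 = 258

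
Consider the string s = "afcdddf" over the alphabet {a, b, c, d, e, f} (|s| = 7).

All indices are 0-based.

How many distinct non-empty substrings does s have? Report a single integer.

rank | idx | suffix
   0 |   0 | afcdddf
   1 |   2 | cdddf
   2 |   3 | dddf
   3 |   4 | ddf
   4 |   5 | df
   5 |   6 | f
   6 |   1 | fcdddf

SA = [0, 2, 3, 4, 5, 6, 1]
[i] adj suffixes → lcp
  [1] 0/2 → 0 ('')
  [2] 2/3 → 0 ('')
  [3] 3/4 → 2 ('dd')
  [4] 4/5 → 1 ('d')
  [5] 5/6 → 0 ('')
  [6] 6/1 → 1 ('f')

n(n+1)/2 = 7·8/2 = 28
Σ LCP = 0 + 0 + 0 + 2 + 1 + 0 + 1 = 4
distinct = 28 − 4 = 24

24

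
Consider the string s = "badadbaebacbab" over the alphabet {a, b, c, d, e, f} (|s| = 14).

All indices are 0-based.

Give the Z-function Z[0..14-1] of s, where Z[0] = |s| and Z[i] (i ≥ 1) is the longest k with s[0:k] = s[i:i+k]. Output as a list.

Z[0]=14
i=1: fresh scan; Z[1]=0
i=2: fresh scan; Z[2]=0
i=3: fresh scan; Z[3]=0
i=4: fresh scan; Z[4]=0
i=5: fresh scan; Z[5]=2 extend→box=[5,7)
i=6: min(r-i=1, Z[1]=0)=0; Z[6]=0
i=7: fresh scan; Z[7]=0
i=8: fresh scan; Z[8]=2 extend→box=[8,10)
i=9: min(r-i=1, Z[1]=0)=0; Z[9]=0
i=10: fresh scan; Z[10]=0
i=11: fresh scan; Z[11]=2 extend→box=[11,13)
i=12: min(r-i=1, Z[1]=0)=0; Z[12]=0
i=13: fresh scan; Z[13]=1 extend→box=[13,14)

[14, 0, 0, 0, 0, 2, 0, 0, 2, 0, 0, 2, 0, 1]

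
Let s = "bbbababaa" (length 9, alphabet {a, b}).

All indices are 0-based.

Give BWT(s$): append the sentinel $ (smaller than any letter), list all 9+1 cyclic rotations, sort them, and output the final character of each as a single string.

rank  rotation    last
    0  $bbbababaa  a
    1  a$bbbababa  a
    2  aa$bbbabab  b
    3  abaa$bbbab  b
    4  ababaa$bbb  b
    5  baa$bbbaba  a
    6  babaa$bbba  a
    7  bababaa$bb  b
    8  bbababaa$b  b
    9  bbbababaa$  $

aabbbaabb$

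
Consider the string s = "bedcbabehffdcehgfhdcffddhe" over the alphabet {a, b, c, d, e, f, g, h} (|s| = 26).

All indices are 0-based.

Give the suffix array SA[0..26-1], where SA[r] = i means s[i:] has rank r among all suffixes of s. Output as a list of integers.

rank→(start, suffix):
  0 → (5, 'abehffdcehgfhdcffddhe')
  1 → (4, 'babehffdcehgfhdcffddhe')
  2 → (0, 'bedcbabehffdcehgfhdcffddhe')
  3 → (6, 'behffdcehgfhdcffddhe')
  4 → (3, 'cbabehffdcehgfhdcffddhe')
  5 → (12, 'cehgfhdcffddhe')
  6 → (19, 'cffddhe')
  7 → (2, 'dcbabehffdcehgfhdcffddhe')
  8 → (11, 'dcehgfhdcffddhe')
  9 → (18, 'dcffddhe')
  10 → (22, 'ddhe')
  11 → (23, 'dhe')
  12 → (25, 'e')
  13 → (1, 'edcbabehffdcehgfhdcffddhe')
  14 → (7, 'ehffdcehgfhdcffddhe')
  15 → (13, 'ehgfhdcffddhe')
  16 → (10, 'fdcehgfhdcffddhe')
  17 → (21, 'fddhe')
  18 → (9, 'ffdcehgfhdcffddhe')
  19 → (20, 'ffddhe')
  20 → (16, 'fhdcffddhe')
  21 → (15, 'gfhdcffddhe')
  22 → (17, 'hdcffddhe')
  23 → (24, 'he')
  24 → (8, 'hffdcehgfhdcffddhe')
  25 → (14, 'hgfhdcffddhe')

[5, 4, 0, 6, 3, 12, 19, 2, 11, 18, 22, 23, 25, 1, 7, 13, 10, 21, 9, 20, 16, 15, 17, 24, 8, 14]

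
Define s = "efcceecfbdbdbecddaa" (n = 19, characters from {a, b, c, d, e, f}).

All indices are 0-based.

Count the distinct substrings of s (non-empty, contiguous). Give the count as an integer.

sorted suffixes:
  #0 SA[0]=18  'a'
  #1 SA[1]=17  'aa'
  #2 SA[2]=8  'bdbdbecddaa'
  #3 SA[3]=10  'bdbecddaa'
  #4 SA[4]=12  'becddaa'
  #5 SA[5]=2  'cceecfbdbdbecddaa'
  #6 SA[6]=14  'cddaa'
  #7 SA[7]=3  'ceecfbdbdbecddaa'
  #8 SA[8]=6  'cfbdbdbecddaa'
  #9 SA[9]=16  'daa'
  #10 SA[10]=9  'dbdbecddaa'
  #11 SA[11]=11  'dbecddaa'
  #12 SA[12]=15  'ddaa'
  #13 SA[13]=13  'ecddaa'
  #14 SA[14]=5  'ecfbdbdbecddaa'
  #15 SA[15]=4  'eecfbdbdbecddaa'
  #16 SA[16]=0  'efcceecfbdbdbecddaa'
  #17 SA[17]=7  'fbdbdbecddaa'
  #18 SA[18]=1  'fcceecfbdbdbecddaa'

SA = [18, 17, 8, 10, 12, 2, 14, 3, 6, 16, 9, 11, 15, 13, 5, 4, 0, 7, 1]
rank  pair      lcp
   1  s[18:],s[17:]  1  'a'
   2  s[17:],s[8:]  0  ''
   3  s[8:],s[10:]  3  'bdb'
   4  s[10:],s[12:]  1  'b'
   5  s[12:],s[2:]  0  ''
   6  s[2:],s[14:]  1  'c'
   7  s[14:],s[3:]  1  'c'
   8  s[3:],s[6:]  1  'c'
   9  s[6:],s[16:]  0  ''
  10  s[16:],s[9:]  1  'd'
  11  s[9:],s[11:]  2  'db'
  12  s[11:],s[15:]  1  'd'
  13  s[15:],s[13:]  0  ''
  14  s[13:],s[5:]  2  'ec'
  15  s[5:],s[4:]  1  'e'
  16  s[4:],s[0:]  1  'e'
  17  s[0:],s[7:]  0  ''
  18  s[7:],s[1:]  1  'f'

n(n+1)/2 = 19·20/2 = 190
Σ LCP = 0 + 1 + 0 + 3 + 1 + 0 + 1 + 1 + 1 + 0 + 1 + 2 + 1 + 0 + 2 + 1 + 1 + 0 + 1 = 17
distinct = 190 − 17 = 173

173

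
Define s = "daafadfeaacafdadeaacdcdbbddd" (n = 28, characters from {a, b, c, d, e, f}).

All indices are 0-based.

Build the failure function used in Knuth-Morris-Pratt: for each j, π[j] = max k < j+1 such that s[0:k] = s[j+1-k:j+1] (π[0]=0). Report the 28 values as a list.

π[0] = 0
j=1 s[j]='a': π[1]=0 (border '')
j=2 s[j]='a': π[2]=0 (border '')
j=3 s[j]='f': π[3]=0 (border '')
j=4 s[j]='a': π[4]=0 (border '')
j=5 s[j]='d': π[5]=1 (border 'd')
j=6 s[j]='f': k: 1→0; π[6]=0 (border '')
j=7 s[j]='e': π[7]=0 (border '')
j=8 s[j]='a': π[8]=0 (border '')
j=9 s[j]='a': π[9]=0 (border '')
j=10 s[j]='c': π[10]=0 (border '')
j=11 s[j]='a': π[11]=0 (border '')
j=12 s[j]='f': π[12]=0 (border '')
j=13 s[j]='d': π[13]=1 (border 'd')
j=14 s[j]='a': π[14]=2 (border 'da')
j=15 s[j]='d': k: 2→0; π[15]=1 (border 'd')
j=16 s[j]='e': k: 1→0; π[16]=0 (border '')
j=17 s[j]='a': π[17]=0 (border '')
j=18 s[j]='a': π[18]=0 (border '')
j=19 s[j]='c': π[19]=0 (border '')
j=20 s[j]='d': π[20]=1 (border 'd')
j=21 s[j]='c': k: 1→0; π[21]=0 (border '')
j=22 s[j]='d': π[22]=1 (border 'd')
j=23 s[j]='b': k: 1→0; π[23]=0 (border '')
j=24 s[j]='b': π[24]=0 (border '')
j=25 s[j]='d': π[25]=1 (border 'd')
j=26 s[j]='d': k: 1→0; π[26]=1 (border 'd')
j=27 s[j]='d': k: 1→0; π[27]=1 (border 'd')

[0, 0, 0, 0, 0, 1, 0, 0, 0, 0, 0, 0, 0, 1, 2, 1, 0, 0, 0, 0, 1, 0, 1, 0, 0, 1, 1, 1]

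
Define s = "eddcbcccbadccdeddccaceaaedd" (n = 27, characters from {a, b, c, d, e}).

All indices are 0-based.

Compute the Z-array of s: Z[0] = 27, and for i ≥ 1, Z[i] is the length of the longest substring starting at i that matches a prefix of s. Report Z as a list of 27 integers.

[27, 0, 0, 0, 0, 0, 0, 0, 0, 0, 0, 0, 0, 0, 4, 0, 0, 0, 0, 0, 0, 1, 0, 0, 3, 0, 0]

Z[0]=27
i=1: fresh scan; Z[1]=0
i=2: fresh scan; Z[2]=0
i=3: fresh scan; Z[3]=0
i=4: fresh scan; Z[4]=0
i=5: fresh scan; Z[5]=0
i=6: fresh scan; Z[6]=0
i=7: fresh scan; Z[7]=0
i=8: fresh scan; Z[8]=0
i=9: fresh scan; Z[9]=0
i=10: fresh scan; Z[10]=0
i=11: fresh scan; Z[11]=0
i=12: fresh scan; Z[12]=0
i=13: fresh scan; Z[13]=0
i=14: fresh scan; Z[14]=4 scan→box=[14,18)
i=15: min(r-i=3, Z[1]=0)=0; Z[15]=0
i=16: min(r-i=2, Z[2]=0)=0; Z[16]=0
i=17: min(r-i=1, Z[3]=0)=0; Z[17]=0
i=18: fresh scan; Z[18]=0
i=19: fresh scan; Z[19]=0
i=20: fresh scan; Z[20]=0
i=21: fresh scan; Z[21]=1 scan→box=[21,22)
i=22: fresh scan; Z[22]=0
i=23: fresh scan; Z[23]=0
i=24: fresh scan; Z[24]=3 scan→box=[24,27)
i=25: min(r-i=2, Z[1]=0)=0; Z[25]=0
i=26: min(r-i=1, Z[2]=0)=0; Z[26]=0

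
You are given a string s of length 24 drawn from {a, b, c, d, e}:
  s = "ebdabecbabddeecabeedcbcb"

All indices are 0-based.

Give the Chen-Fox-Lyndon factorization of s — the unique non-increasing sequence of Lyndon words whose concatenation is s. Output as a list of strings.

["e", "bd", "abecb", "abddeecabeedcbcb"]

emit factor 1: 'e' (i=0, period=1)
emit factor 2: 'bd' (i=1, period=2)
emit factor 3: 'abecb' (i=3, period=5)
emit factor 4: 'abddeecabeedcbcb' (i=8, period=16)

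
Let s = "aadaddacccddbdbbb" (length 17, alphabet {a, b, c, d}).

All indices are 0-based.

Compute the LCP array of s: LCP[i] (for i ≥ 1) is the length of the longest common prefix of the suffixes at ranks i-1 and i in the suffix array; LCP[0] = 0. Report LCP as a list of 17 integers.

rank→(start, suffix):
  0 → (0, 'aadaddacccddbdbbb')
  1 → (6, 'acccddbdbbb')
  2 → (1, 'adaddacccddbdbbb')
  3 → (3, 'addacccddbdbbb')
  4 → (16, 'b')
  5 → (15, 'bb')
  6 → (14, 'bbb')
  7 → (12, 'bdbbb')
  8 → (7, 'cccddbdbbb')
  9 → (8, 'ccddbdbbb')
  10 → (9, 'cddbdbbb')
  11 → (5, 'dacccddbdbbb')
  12 → (2, 'daddacccddbdbbb')
  13 → (13, 'dbbb')
  14 → (11, 'dbdbbb')
  15 → (4, 'ddacccddbdbbb')
  16 → (10, 'ddbdbbb')

SA = [0, 6, 1, 3, 16, 15, 14, 12, 7, 8, 9, 5, 2, 13, 11, 4, 10]
i: (SA[i-1],SA[i]) lcp shared
  1: (0,6) 1 'a'
  2: (6,1) 1 'a'
  3: (1,3) 2 'ad'
  4: (3,16) 0 ''
  5: (16,15) 1 'b'
  6: (15,14) 2 'bb'
  7: (14,12) 1 'b'
  8: (12,7) 0 ''
  9: (7,8) 2 'cc'
  10: (8,9) 1 'c'
  11: (9,5) 0 ''
  12: (5,2) 2 'da'
  13: (2,13) 1 'd'
  14: (13,11) 2 'db'
  15: (11,4) 1 'd'
  16: (4,10) 2 'dd'

[0, 1, 1, 2, 0, 1, 2, 1, 0, 2, 1, 0, 2, 1, 2, 1, 2]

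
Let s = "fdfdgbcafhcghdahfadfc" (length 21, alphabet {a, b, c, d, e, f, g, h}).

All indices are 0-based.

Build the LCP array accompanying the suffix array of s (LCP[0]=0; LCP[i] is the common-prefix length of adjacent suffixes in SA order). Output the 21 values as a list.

rank→(start, suffix):
  0 → (17, 'adfc')
  1 → (7, 'afhcghdahfadfc')
  2 → (14, 'ahfadfc')
  3 → (5, 'bcafhcghdahfadfc')
  4 → (20, 'c')
  5 → (6, 'cafhcghdahfadfc')
  6 → (10, 'cghdahfadfc')
  7 → (13, 'dahfadfc')
  8 → (18, 'dfc')
  9 → (1, 'dfdgbcafhcghdahfadfc')
  10 → (3, 'dgbcafhcghdahfadfc')
  11 → (16, 'fadfc')
  12 → (19, 'fc')
  13 → (0, 'fdfdgbcafhcghdahfadfc')
  14 → (2, 'fdgbcafhcghdahfadfc')
  15 → (8, 'fhcghdahfadfc')
  16 → (4, 'gbcafhcghdahfadfc')
  17 → (11, 'ghdahfadfc')
  18 → (9, 'hcghdahfadfc')
  19 → (12, 'hdahfadfc')
  20 → (15, 'hfadfc')

SA = [17, 7, 14, 5, 20, 6, 10, 13, 18, 1, 3, 16, 19, 0, 2, 8, 4, 11, 9, 12, 15]
rank  pair      lcp
   1  s[17:],s[7:]  1  'a'
   2  s[7:],s[14:]  1  'a'
   3  s[14:],s[5:]  0  ''
   4  s[5:],s[20:]  0  ''
   5  s[20:],s[6:]  1  'c'
   6  s[6:],s[10:]  1  'c'
   7  s[10:],s[13:]  0  ''
   8  s[13:],s[18:]  1  'd'
   9  s[18:],s[1:]  2  'df'
  10  s[1:],s[3:]  1  'd'
  11  s[3:],s[16:]  0  ''
  12  s[16:],s[19:]  1  'f'
  13  s[19:],s[0:]  1  'f'
  14  s[0:],s[2:]  2  'fd'
  15  s[2:],s[8:]  1  'f'
  16  s[8:],s[4:]  0  ''
  17  s[4:],s[11:]  1  'g'
  18  s[11:],s[9:]  0  ''
  19  s[9:],s[12:]  1  'h'
  20  s[12:],s[15:]  1  'h'

[0, 1, 1, 0, 0, 1, 1, 0, 1, 2, 1, 0, 1, 1, 2, 1, 0, 1, 0, 1, 1]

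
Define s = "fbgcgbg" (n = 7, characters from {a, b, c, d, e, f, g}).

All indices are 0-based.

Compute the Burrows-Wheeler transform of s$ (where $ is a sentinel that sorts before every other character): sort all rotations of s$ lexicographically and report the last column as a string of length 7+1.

rank  rotation  last
    0  $fbgcgbg  g
    1  bg$fbgcg  g
    2  bgcgbg$f  f
    3  cgbg$fbg  g
    4  fbgcgbg$  $
    5  g$fbgcgb  b
    6  gbg$fbgc  c
    7  gcgbg$fb  b

ggfg$bcb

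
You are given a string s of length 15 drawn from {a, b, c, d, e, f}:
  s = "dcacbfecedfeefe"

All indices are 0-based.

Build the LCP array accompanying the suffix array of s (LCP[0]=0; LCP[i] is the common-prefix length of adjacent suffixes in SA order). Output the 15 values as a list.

rank→(start, suffix):
  0 → (2, 'acbfecedfeefe')
  1 → (4, 'bfecedfeefe')
  2 → (1, 'cacbfecedfeefe')
  3 → (3, 'cbfecedfeefe')
  4 → (7, 'cedfeefe')
  5 → (0, 'dcacbfecedfeefe')
  6 → (9, 'dfeefe')
  7 → (14, 'e')
  8 → (6, 'ecedfeefe')
  9 → (8, 'edfeefe')
  10 → (11, 'eefe')
  11 → (12, 'efe')
  12 → (13, 'fe')
  13 → (5, 'fecedfeefe')
  14 → (10, 'feefe')

SA = [2, 4, 1, 3, 7, 0, 9, 14, 6, 8, 11, 12, 13, 5, 10]
[i] adj suffixes → lcp
  [1] 2/4 → 0 ('')
  [2] 4/1 → 0 ('')
  [3] 1/3 → 1 ('c')
  [4] 3/7 → 1 ('c')
  [5] 7/0 → 0 ('')
  [6] 0/9 → 1 ('d')
  [7] 9/14 → 0 ('')
  [8] 14/6 → 1 ('e')
  [9] 6/8 → 1 ('e')
  [10] 8/11 → 1 ('e')
  [11] 11/12 → 1 ('e')
  [12] 12/13 → 0 ('')
  [13] 13/5 → 2 ('fe')
  [14] 5/10 → 2 ('fe')

[0, 0, 0, 1, 1, 0, 1, 0, 1, 1, 1, 1, 0, 2, 2]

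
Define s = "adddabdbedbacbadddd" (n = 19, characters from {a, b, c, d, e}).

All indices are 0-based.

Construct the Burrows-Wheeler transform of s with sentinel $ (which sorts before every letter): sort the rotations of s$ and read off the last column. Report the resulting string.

rank  rotation              last
    0  $adddabdbedbacbadddd  d
    1  abdbedbacbadddd$addd  d
    2  acbadddd$adddabdbedb  b
    3  adddabdbedbacbadddd$  $
    4  adddd$adddabdbedbacb  b
    5  bacbadddd$adddabdbed  d
    6  badddd$adddabdbedbac  c
    7  bdbedbacbadddd$addda  a
    8  bedbacbadddd$adddabd  d
    9  cbadddd$adddabdbedba  a
   10  d$adddabdbedbacbaddd  d
   11  dabdbedbacbadddd$add  d
   12  dbacbadddd$adddabdbe  e
   13  dbedbacbadddd$adddab  b
   14  dd$adddabdbedbacbadd  d
   15  ddabdbedbacbadddd$ad  d
   16  ddd$adddabdbedbacbad  d
   17  dddabdbedbacbadddd$a  a
   18  dddd$adddabdbedbacba  a
   19  edbacbadddd$adddabdb  b

ddb$bdcadaddebdddaab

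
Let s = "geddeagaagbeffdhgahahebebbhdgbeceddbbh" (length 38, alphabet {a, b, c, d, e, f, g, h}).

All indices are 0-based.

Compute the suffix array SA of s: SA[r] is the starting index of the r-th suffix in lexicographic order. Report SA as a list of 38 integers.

sorted suffixes:
  #0 SA[0]=7  'aagbeffdhgahahebebbhdgbeceddbbh'
  #1 SA[1]=5  'agaagbeffdhgahahebebbhdgbeceddbbh'
  #2 SA[2]=8  'agbeffdhgahahebebbhdgbeceddbbh'
  #3 SA[3]=17  'ahahebebbhdgbeceddbbh'
  #4 SA[4]=19  'ahebebbhdgbeceddbbh'
  #5 SA[5]=35  'bbh'
  #6 SA[6]=24  'bbhdgbeceddbbh'
  #7 SA[7]=22  'bebbhdgbeceddbbh'
  #8 SA[8]=29  'beceddbbh'
  #9 SA[9]=10  'beffdhgahahebebbhdgbeceddbbh'
  #10 SA[10]=36  'bh'
  #11 SA[11]=25  'bhdgbeceddbbh'
  #12 SA[12]=31  'ceddbbh'
  #13 SA[13]=34  'dbbh'
  #14 SA[14]=33  'ddbbh'
  #15 SA[15]=2  'ddeagaagbeffdhgahahebebbhdgbeceddbbh'
  #16 SA[16]=3  'deagaagbeffdhgahahebebbhdgbeceddbbh'
  #17 SA[17]=27  'dgbeceddbbh'
  #18 SA[18]=14  'dhgahahebebbhdgbeceddbbh'
  #19 SA[19]=4  'eagaagbeffdhgahahebebbhdgbeceddbbh'
  #20 SA[20]=23  'ebbhdgbeceddbbh'
  #21 SA[21]=21  'ebebbhdgbeceddbbh'
  #22 SA[22]=30  'eceddbbh'
  #23 SA[23]=32  'eddbbh'
  #24 SA[24]=1  'eddeagaagbeffdhgahahebebbhdgbeceddbbh'
  #25 SA[25]=11  'effdhgahahebebbhdgbeceddbbh'
  #26 SA[26]=13  'fdhgahahebebbhdgbeceddbbh'
  #27 SA[27]=12  'ffdhgahahebebbhdgbeceddbbh'
  #28 SA[28]=6  'gaagbeffdhgahahebebbhdgbeceddbbh'
  #29 SA[29]=16  'gahahebebbhdgbeceddbbh'
  #30 SA[30]=28  'gbeceddbbh'
  #31 SA[31]=9  'gbeffdhgahahebebbhdgbeceddbbh'
  #32 SA[32]=0  'geddeagaagbeffdhgahahebebbhdgbeceddbbh'
  #33 SA[33]=37  'h'
  #34 SA[34]=18  'hahebebbhdgbeceddbbh'
  #35 SA[35]=26  'hdgbeceddbbh'
  #36 SA[36]=20  'hebebbhdgbeceddbbh'
  #37 SA[37]=15  'hgahahebebbhdgbeceddbbh'

[7, 5, 8, 17, 19, 35, 24, 22, 29, 10, 36, 25, 31, 34, 33, 2, 3, 27, 14, 4, 23, 21, 30, 32, 1, 11, 13, 12, 6, 16, 28, 9, 0, 37, 18, 26, 20, 15]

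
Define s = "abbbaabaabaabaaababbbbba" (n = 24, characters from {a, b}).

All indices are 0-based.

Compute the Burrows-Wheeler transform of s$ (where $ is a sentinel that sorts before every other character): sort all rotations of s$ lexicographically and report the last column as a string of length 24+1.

abbbbbaaaaa$bbaaababbbaba

rank  rotation                   last
    0  $abbbaabaabaabaaababbbbba  a
    1  a$abbbaabaabaabaaababbbbb  b
    2  aaababbbbba$abbbaabaabaab  b
    3  aabaaababbbbba$abbbaabaab  b
    4  aabaabaaababbbbba$abbbaab  b
    5  aabaabaabaaababbbbba$abbb  b
    6  aababbbbba$abbbaabaabaaba  a
    7  abaaababbbbba$abbbaabaaba  a
    8  abaabaaababbbbba$abbbaaba  a
    9  abaabaabaaababbbbba$abbba  a
   10  ababbbbba$abbbaabaabaabaa  a
   11  abbbaabaabaabaaababbbbba$  $
   12  abbbbba$abbbaabaabaabaaab  b
   13  ba$abbbaabaabaabaaababbbb  b
   14  baaababbbbba$abbbaabaabaa  a
   15  baabaaababbbbba$abbbaabaa  a
   16  baabaabaaababbbbba$abbbaa  a
   17  baabaabaabaaababbbbba$abb  b
   18  babbbbba$abbbaabaabaabaaa  a
   19  bba$abbbaabaabaabaaababbb  b
   20  bbaabaabaabaaababbbbba$ab  b
   21  bbba$abbbaabaabaabaaababb  b
   22  bbbaabaabaabaaababbbbba$a  a
   23  bbbba$abbbaabaabaabaaabab  b
   24  bbbbba$abbbaabaabaabaaaba  a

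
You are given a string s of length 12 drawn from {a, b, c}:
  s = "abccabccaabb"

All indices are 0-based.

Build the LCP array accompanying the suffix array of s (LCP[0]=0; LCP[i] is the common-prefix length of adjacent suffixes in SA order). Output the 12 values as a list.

rank | idx | suffix
   0 |   8 | aabb
   1 |   9 | abb
   2 |   4 | abccaabb
   3 |   0 | abccabccaabb
   4 |  11 | b
   5 |  10 | bb
   6 |   5 | bccaabb
   7 |   1 | bccabccaabb
   8 |   7 | caabb
   9 |   3 | cabccaabb
  10 |   6 | ccaabb
  11 |   2 | ccabccaabb

SA = [8, 9, 4, 0, 11, 10, 5, 1, 7, 3, 6, 2]
i: (SA[i-1],SA[i]) lcp shared
  1: (8,9) 1 'a'
  2: (9,4) 2 'ab'
  3: (4,0) 5 'abcca'
  4: (0,11) 0 ''
  5: (11,10) 1 'b'
  6: (10,5) 1 'b'
  7: (5,1) 4 'bcca'
  8: (1,7) 0 ''
  9: (7,3) 2 'ca'
  10: (3,6) 1 'c'
  11: (6,2) 3 'cca'

[0, 1, 2, 5, 0, 1, 1, 4, 0, 2, 1, 3]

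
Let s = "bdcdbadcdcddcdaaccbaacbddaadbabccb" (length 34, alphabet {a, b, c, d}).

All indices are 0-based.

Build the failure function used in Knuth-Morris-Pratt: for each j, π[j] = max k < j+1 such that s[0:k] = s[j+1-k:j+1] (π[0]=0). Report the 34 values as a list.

π[0] = 0
j=1 s[j]='d': π[1]=0 (border '')
j=2 s[j]='c': π[2]=0 (border '')
j=3 s[j]='d': π[3]=0 (border '')
j=4 s[j]='b': π[4]=1 (border 'b')
j=5 s[j]='a': k: 1→0; π[5]=0 (border '')
j=6 s[j]='d': π[6]=0 (border '')
j=7 s[j]='c': π[7]=0 (border '')
j=8 s[j]='d': π[8]=0 (border '')
j=9 s[j]='c': π[9]=0 (border '')
j=10 s[j]='d': π[10]=0 (border '')
j=11 s[j]='d': π[11]=0 (border '')
j=12 s[j]='c': π[12]=0 (border '')
j=13 s[j]='d': π[13]=0 (border '')
j=14 s[j]='a': π[14]=0 (border '')
j=15 s[j]='a': π[15]=0 (border '')
j=16 s[j]='c': π[16]=0 (border '')
j=17 s[j]='c': π[17]=0 (border '')
j=18 s[j]='b': π[18]=1 (border 'b')
j=19 s[j]='a': k: 1→0; π[19]=0 (border '')
j=20 s[j]='a': π[20]=0 (border '')
j=21 s[j]='c': π[21]=0 (border '')
j=22 s[j]='b': π[22]=1 (border 'b')
j=23 s[j]='d': π[23]=2 (border 'bd')
j=24 s[j]='d': k: 2→0; π[24]=0 (border '')
j=25 s[j]='a': π[25]=0 (border '')
j=26 s[j]='a': π[26]=0 (border '')
j=27 s[j]='d': π[27]=0 (border '')
j=28 s[j]='b': π[28]=1 (border 'b')
j=29 s[j]='a': k: 1→0; π[29]=0 (border '')
j=30 s[j]='b': π[30]=1 (border 'b')
j=31 s[j]='c': k: 1→0; π[31]=0 (border '')
j=32 s[j]='c': π[32]=0 (border '')
j=33 s[j]='b': π[33]=1 (border 'b')

[0, 0, 0, 0, 1, 0, 0, 0, 0, 0, 0, 0, 0, 0, 0, 0, 0, 0, 1, 0, 0, 0, 1, 2, 0, 0, 0, 0, 1, 0, 1, 0, 0, 1]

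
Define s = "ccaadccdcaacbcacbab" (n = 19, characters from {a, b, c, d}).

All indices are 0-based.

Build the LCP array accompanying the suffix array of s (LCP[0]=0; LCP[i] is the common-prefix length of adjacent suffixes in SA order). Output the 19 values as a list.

rank→(start, suffix):
  0 → (9, 'aacbcacbab')
  1 → (2, 'aadccdcaacbcacbab')
  2 → (17, 'ab')
  3 → (14, 'acbab')
  4 → (10, 'acbcacbab')
  5 → (3, 'adccdcaacbcacbab')
  6 → (18, 'b')
  7 → (16, 'bab')
  8 → (12, 'bcacbab')
  9 → (8, 'caacbcacbab')
  10 → (1, 'caadccdcaacbcacbab')
  11 → (13, 'cacbab')
  12 → (15, 'cbab')
  13 → (11, 'cbcacbab')
  14 → (0, 'ccaadccdcaacbcacbab')
  15 → (5, 'ccdcaacbcacbab')
  16 → (6, 'cdcaacbcacbab')
  17 → (7, 'dcaacbcacbab')
  18 → (4, 'dccdcaacbcacbab')

SA = [9, 2, 17, 14, 10, 3, 18, 16, 12, 8, 1, 13, 15, 11, 0, 5, 6, 7, 4]
i: (SA[i-1],SA[i]) lcp shared
  1: (9,2) 2 'aa'
  2: (2,17) 1 'a'
  3: (17,14) 1 'a'
  4: (14,10) 3 'acb'
  5: (10,3) 1 'a'
  6: (3,18) 0 ''
  7: (18,16) 1 'b'
  8: (16,12) 1 'b'
  9: (12,8) 0 ''
  10: (8,1) 3 'caa'
  11: (1,13) 2 'ca'
  12: (13,15) 1 'c'
  13: (15,11) 2 'cb'
  14: (11,0) 1 'c'
  15: (0,5) 2 'cc'
  16: (5,6) 1 'c'
  17: (6,7) 0 ''
  18: (7,4) 2 'dc'

[0, 2, 1, 1, 3, 1, 0, 1, 1, 0, 3, 2, 1, 2, 1, 2, 1, 0, 2]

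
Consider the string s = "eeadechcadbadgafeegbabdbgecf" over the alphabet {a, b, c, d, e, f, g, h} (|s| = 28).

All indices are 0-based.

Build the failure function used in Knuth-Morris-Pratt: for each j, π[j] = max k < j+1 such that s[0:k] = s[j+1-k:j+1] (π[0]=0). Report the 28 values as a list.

π[0] = 0
j=1 s[j]='e': π[1]=1 (border 'e')
j=2 s[j]='a': k: 1→0; π[2]=0 (border '')
j=3 s[j]='d': π[3]=0 (border '')
j=4 s[j]='e': π[4]=1 (border 'e')
j=5 s[j]='c': k: 1→0; π[5]=0 (border '')
j=6 s[j]='h': π[6]=0 (border '')
j=7 s[j]='c': π[7]=0 (border '')
j=8 s[j]='a': π[8]=0 (border '')
j=9 s[j]='d': π[9]=0 (border '')
j=10 s[j]='b': π[10]=0 (border '')
j=11 s[j]='a': π[11]=0 (border '')
j=12 s[j]='d': π[12]=0 (border '')
j=13 s[j]='g': π[13]=0 (border '')
j=14 s[j]='a': π[14]=0 (border '')
j=15 s[j]='f': π[15]=0 (border '')
j=16 s[j]='e': π[16]=1 (border 'e')
j=17 s[j]='e': π[17]=2 (border 'ee')
j=18 s[j]='g': k: 2→1→0; π[18]=0 (border '')
j=19 s[j]='b': π[19]=0 (border '')
j=20 s[j]='a': π[20]=0 (border '')
j=21 s[j]='b': π[21]=0 (border '')
j=22 s[j]='d': π[22]=0 (border '')
j=23 s[j]='b': π[23]=0 (border '')
j=24 s[j]='g': π[24]=0 (border '')
j=25 s[j]='e': π[25]=1 (border 'e')
j=26 s[j]='c': k: 1→0; π[26]=0 (border '')
j=27 s[j]='f': π[27]=0 (border '')

[0, 1, 0, 0, 1, 0, 0, 0, 0, 0, 0, 0, 0, 0, 0, 0, 1, 2, 0, 0, 0, 0, 0, 0, 0, 1, 0, 0]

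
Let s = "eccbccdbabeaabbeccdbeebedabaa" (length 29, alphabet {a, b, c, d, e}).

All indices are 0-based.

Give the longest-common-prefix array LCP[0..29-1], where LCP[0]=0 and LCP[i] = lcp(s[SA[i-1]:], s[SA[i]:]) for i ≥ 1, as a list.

rank→(start, suffix):
  0 → (28, 'a')
  1 → (27, 'aa')
  2 → (11, 'aabbeccdbeebedabaa')
  3 → (25, 'abaa')
  4 → (12, 'abbeccdbeebedabaa')
  5 → (8, 'abeaabbeccdbeebedabaa')
  6 → (26, 'baa')
  7 → (7, 'babeaabbeccdbeebedabaa')
  8 → (13, 'bbeccdbeebedabaa')
  9 → (3, 'bccdbabeaabbeccdbeebedabaa')
  10 → (9, 'beaabbeccdbeebedabaa')
  11 → (14, 'beccdbeebedabaa')
  12 → (22, 'bedabaa')
  13 → (19, 'beebedabaa')
  14 → (2, 'cbccdbabeaabbeccdbeebedabaa')
  15 → (1, 'ccbccdbabeaabbeccdbeebedabaa')
  16 → (4, 'ccdbabeaabbeccdbeebedabaa')
  17 → (16, 'ccdbeebedabaa')
  18 → (5, 'cdbabeaabbeccdbeebedabaa')
  19 → (17, 'cdbeebedabaa')
  20 → (24, 'dabaa')
  21 → (6, 'dbabeaabbeccdbeebedabaa')
  22 → (18, 'dbeebedabaa')
  23 → (10, 'eaabbeccdbeebedabaa')
  24 → (21, 'ebedabaa')
  25 → (0, 'eccbccdbabeaabbeccdbeebedabaa')
  26 → (15, 'eccdbeebedabaa')
  27 → (23, 'edabaa')
  28 → (20, 'eebedabaa')

SA = [28, 27, 11, 25, 12, 8, 26, 7, 13, 3, 9, 14, 22, 19, 2, 1, 4, 16, 5, 17, 24, 6, 18, 10, 21, 0, 15, 23, 20]
i: (SA[i-1],SA[i]) lcp shared
  1: (28,27) 1 'a'
  2: (27,11) 2 'aa'
  3: (11,25) 1 'a'
  4: (25,12) 2 'ab'
  5: (12,8) 2 'ab'
  6: (8,26) 0 ''
  7: (26,7) 2 'ba'
  8: (7,13) 1 'b'
  9: (13,3) 1 'b'
  10: (3,9) 1 'b'
  11: (9,14) 2 'be'
  12: (14,22) 2 'be'
  13: (22,19) 2 'be'
  14: (19,2) 0 ''
  15: (2,1) 1 'c'
  16: (1,4) 2 'cc'
  17: (4,16) 4 'ccdb'
  18: (16,5) 1 'c'
  19: (5,17) 3 'cdb'
  20: (17,24) 0 ''
  21: (24,6) 1 'd'
  22: (6,18) 2 'db'
  23: (18,10) 0 ''
  24: (10,21) 1 'e'
  25: (21,0) 1 'e'
  26: (0,15) 3 'ecc'
  27: (15,23) 1 'e'
  28: (23,20) 1 'e'

[0, 1, 2, 1, 2, 2, 0, 2, 1, 1, 1, 2, 2, 2, 0, 1, 2, 4, 1, 3, 0, 1, 2, 0, 1, 1, 3, 1, 1]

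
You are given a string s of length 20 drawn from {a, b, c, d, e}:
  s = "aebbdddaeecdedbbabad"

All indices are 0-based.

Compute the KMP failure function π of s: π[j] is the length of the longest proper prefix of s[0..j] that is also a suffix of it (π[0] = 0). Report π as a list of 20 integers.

[0, 0, 0, 0, 0, 0, 0, 1, 2, 0, 0, 0, 0, 0, 0, 0, 1, 0, 1, 0]

π[0] = 0
j=1 s[j]='e': π[1]=0 (border '')
j=2 s[j]='b': π[2]=0 (border '')
j=3 s[j]='b': π[3]=0 (border '')
j=4 s[j]='d': π[4]=0 (border '')
j=5 s[j]='d': π[5]=0 (border '')
j=6 s[j]='d': π[6]=0 (border '')
j=7 s[j]='a': π[7]=1 (border 'a')
j=8 s[j]='e': π[8]=2 (border 'ae')
j=9 s[j]='e': k: 2→0; π[9]=0 (border '')
j=10 s[j]='c': π[10]=0 (border '')
j=11 s[j]='d': π[11]=0 (border '')
j=12 s[j]='e': π[12]=0 (border '')
j=13 s[j]='d': π[13]=0 (border '')
j=14 s[j]='b': π[14]=0 (border '')
j=15 s[j]='b': π[15]=0 (border '')
j=16 s[j]='a': π[16]=1 (border 'a')
j=17 s[j]='b': k: 1→0; π[17]=0 (border '')
j=18 s[j]='a': π[18]=1 (border 'a')
j=19 s[j]='d': k: 1→0; π[19]=0 (border '')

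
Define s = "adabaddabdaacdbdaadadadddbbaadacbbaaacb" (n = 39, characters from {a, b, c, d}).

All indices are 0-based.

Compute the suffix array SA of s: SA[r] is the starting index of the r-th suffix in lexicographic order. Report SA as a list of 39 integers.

[34, 35, 10, 27, 16, 2, 7, 36, 30, 11, 0, 28, 17, 19, 4, 21, 38, 33, 26, 3, 32, 25, 8, 14, 37, 31, 12, 9, 15, 1, 6, 29, 18, 20, 24, 13, 5, 23, 22]

rank | idx | suffix
   0 |  34 | aaacb
   1 |  35 | aacb
   2 |  10 | aacdbdaadadadddbbaadacbbaaacb
   3 |  27 | aadacbbaaacb
   4 |  16 | aadadadddbbaadacbbaaacb
   5 |   2 | abaddabdaacdbdaadadadddbbaadacbbaaacb
   6 |   7 | abdaacdbdaadadadddbbaadacbbaaacb
   7 |  36 | acb
   8 |  30 | acbbaaacb
   9 |  11 | acdbdaadadadddbbaadacbbaaacb
  10 |   0 | adabaddabdaacdbdaadadadddbbaadacbbaaacb
  11 |  28 | adacbbaaacb
  12 |  17 | adadadddbbaadacbbaaacb
  13 |  19 | adadddbbaadacbbaaacb
  14 |   4 | addabdaacdbdaadadadddbbaadacbbaaacb
  15 |  21 | adddbbaadacbbaaacb
  16 |  38 | b
  17 |  33 | baaacb
  18 |  26 | baadacbbaaacb
  19 |   3 | baddabdaacdbdaadadadddbbaadacbbaaacb
  20 |  32 | bbaaacb
  21 |  25 | bbaadacbbaaacb
  22 |   8 | bdaacdbdaadadadddbbaadacbbaaacb
  23 |  14 | bdaadadadddbbaadacbbaaacb
  24 |  37 | cb
  25 |  31 | cbbaaacb
  26 |  12 | cdbdaadadadddbbaadacbbaaacb
  27 |   9 | daacdbdaadadadddbbaadacbbaaacb
  28 |  15 | daadadadddbbaadacbbaaacb
  29 |   1 | dabaddabdaacdbdaadadadddbbaadacbbaaacb
  30 |   6 | dabdaacdbdaadadadddbbaadacbbaaacb
  31 |  29 | dacbbaaacb
  32 |  18 | dadadddbbaadacbbaaacb
  33 |  20 | dadddbbaadacbbaaacb
  34 |  24 | dbbaadacbbaaacb
  35 |  13 | dbdaadadadddbbaadacbbaaacb
  36 |   5 | ddabdaacdbdaadadadddbbaadacbbaaacb
  37 |  23 | ddbbaadacbbaaacb
  38 |  22 | dddbbaadacbbaaacb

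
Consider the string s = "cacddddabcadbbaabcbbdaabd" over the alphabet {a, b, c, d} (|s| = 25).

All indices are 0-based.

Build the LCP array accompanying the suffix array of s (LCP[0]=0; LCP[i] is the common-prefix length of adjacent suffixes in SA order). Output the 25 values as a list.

[0, 3, 1, 3, 2, 1, 1, 0, 1, 2, 1, 2, 1, 2, 0, 2, 1, 1, 0, 1, 2, 1, 1, 2, 3]

rank | idx | suffix
   0 |  14 | aabcbbdaabd
   1 |  21 | aabd
   2 |   7 | abcadbbaabcbbdaabd
   3 |  15 | abcbbdaabd
   4 |  22 | abd
   5 |   1 | acddddabcadbbaabcbbdaabd
   6 |  10 | adbbaabcbbdaabd
   7 |  13 | baabcbbdaabd
   8 |  12 | bbaabcbbdaabd
   9 |  18 | bbdaabd
  10 |   8 | bcadbbaabcbbdaabd
  11 |  16 | bcbbdaabd
  12 |  23 | bd
  13 |  19 | bdaabd
  14 |   0 | cacddddabcadbbaabcbbdaabd
  15 |   9 | cadbbaabcbbdaabd
  16 |  17 | cbbdaabd
  17 |   2 | cddddabcadbbaabcbbdaabd
  18 |  24 | d
  19 |  20 | daabd
  20 |   6 | dabcadbbaabcbbdaabd
  21 |  11 | dbbaabcbbdaabd
  22 |   5 | ddabcadbbaabcbbdaabd
  23 |   4 | dddabcadbbaabcbbdaabd
  24 |   3 | ddddabcadbbaabcbbdaabd

SA = [14, 21, 7, 15, 22, 1, 10, 13, 12, 18, 8, 16, 23, 19, 0, 9, 17, 2, 24, 20, 6, 11, 5, 4, 3]
i: (SA[i-1],SA[i]) lcp shared
  1: (14,21) 3 'aab'
  2: (21,7) 1 'a'
  3: (7,15) 3 'abc'
  4: (15,22) 2 'ab'
  5: (22,1) 1 'a'
  6: (1,10) 1 'a'
  7: (10,13) 0 ''
  8: (13,12) 1 'b'
  9: (12,18) 2 'bb'
  10: (18,8) 1 'b'
  11: (8,16) 2 'bc'
  12: (16,23) 1 'b'
  13: (23,19) 2 'bd'
  14: (19,0) 0 ''
  15: (0,9) 2 'ca'
  16: (9,17) 1 'c'
  17: (17,2) 1 'c'
  18: (2,24) 0 ''
  19: (24,20) 1 'd'
  20: (20,6) 2 'da'
  21: (6,11) 1 'd'
  22: (11,5) 1 'd'
  23: (5,4) 2 'dd'
  24: (4,3) 3 'ddd'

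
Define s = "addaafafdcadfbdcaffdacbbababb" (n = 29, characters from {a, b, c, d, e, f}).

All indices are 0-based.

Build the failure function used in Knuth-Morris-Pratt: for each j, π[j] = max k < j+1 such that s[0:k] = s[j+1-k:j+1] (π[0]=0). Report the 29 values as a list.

[0, 0, 0, 1, 1, 0, 1, 0, 0, 0, 1, 2, 0, 0, 0, 0, 1, 0, 0, 0, 1, 0, 0, 0, 1, 0, 1, 0, 0]

π[0] = 0
j=1 s[j]='d': π[1]=0 (border '')
j=2 s[j]='d': π[2]=0 (border '')
j=3 s[j]='a': π[3]=1 (border 'a')
j=4 s[j]='a': k: 1→0; π[4]=1 (border 'a')
j=5 s[j]='f': k: 1→0; π[5]=0 (border '')
j=6 s[j]='a': π[6]=1 (border 'a')
j=7 s[j]='f': k: 1→0; π[7]=0 (border '')
j=8 s[j]='d': π[8]=0 (border '')
j=9 s[j]='c': π[9]=0 (border '')
j=10 s[j]='a': π[10]=1 (border 'a')
j=11 s[j]='d': π[11]=2 (border 'ad')
j=12 s[j]='f': k: 2→0; π[12]=0 (border '')
j=13 s[j]='b': π[13]=0 (border '')
j=14 s[j]='d': π[14]=0 (border '')
j=15 s[j]='c': π[15]=0 (border '')
j=16 s[j]='a': π[16]=1 (border 'a')
j=17 s[j]='f': k: 1→0; π[17]=0 (border '')
j=18 s[j]='f': π[18]=0 (border '')
j=19 s[j]='d': π[19]=0 (border '')
j=20 s[j]='a': π[20]=1 (border 'a')
j=21 s[j]='c': k: 1→0; π[21]=0 (border '')
j=22 s[j]='b': π[22]=0 (border '')
j=23 s[j]='b': π[23]=0 (border '')
j=24 s[j]='a': π[24]=1 (border 'a')
j=25 s[j]='b': k: 1→0; π[25]=0 (border '')
j=26 s[j]='a': π[26]=1 (border 'a')
j=27 s[j]='b': k: 1→0; π[27]=0 (border '')
j=28 s[j]='b': π[28]=0 (border '')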